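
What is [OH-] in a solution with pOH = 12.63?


[OH-] = 10^(-pOH)
[OH-] = 10^(-12.63)
[OH-] = 2.344e-13 M

2.344e-13 M


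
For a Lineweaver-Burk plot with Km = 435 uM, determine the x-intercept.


x-intercept = -1/Km
= -1/435
= -0.0023 1/uM

-0.0023 1/uM


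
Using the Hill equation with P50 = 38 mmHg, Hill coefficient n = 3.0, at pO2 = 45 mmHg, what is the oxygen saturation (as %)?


Y = pO2^n / (P50^n + pO2^n)
Y = 45^3.0 / (38^3.0 + 45^3.0)
Y = 62.42%

62.42%


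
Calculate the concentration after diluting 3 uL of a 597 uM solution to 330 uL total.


C2 = C1 * V1 / V2
C2 = 597 * 3 / 330
C2 = 5.4273 uM

5.4273 uM


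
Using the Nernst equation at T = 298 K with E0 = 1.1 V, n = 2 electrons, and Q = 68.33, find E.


E = E0 - (RT/nF) * ln(Q)
E = 1.1 - (8.314 * 298 / (2 * 96485)) * ln(68.33)
E = 1.0458 V

1.0458 V


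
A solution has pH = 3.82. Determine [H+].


[H+] = 10^(-pH)
[H+] = 10^(-3.82)
[H+] = 1.514e-04 M

1.514e-04 M


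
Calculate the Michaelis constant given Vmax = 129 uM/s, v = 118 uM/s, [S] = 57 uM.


Km = [S] * (Vmax - v) / v
Km = 57 * (129 - 118) / 118
Km = 5.3136 uM

5.3136 uM


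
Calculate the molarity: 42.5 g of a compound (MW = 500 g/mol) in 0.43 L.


C = (mass / MW) / volume
C = (42.5 / 500) / 0.43
C = 0.1977 M

0.1977 M


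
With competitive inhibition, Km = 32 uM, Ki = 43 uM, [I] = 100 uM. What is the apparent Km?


Km_app = Km * (1 + [I]/Ki)
Km_app = 32 * (1 + 100/43)
Km_app = 106.4186 uM

106.4186 uM


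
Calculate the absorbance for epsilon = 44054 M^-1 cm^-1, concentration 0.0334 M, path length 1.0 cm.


A = epsilon * c * l
A = 44054 * 0.0334 * 1.0
A = 1471.4036

1471.4036


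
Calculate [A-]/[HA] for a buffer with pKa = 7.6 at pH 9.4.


[A-]/[HA] = 10^(pH - pKa)
= 10^(9.4 - 7.6)
= 63.0957

63.0957


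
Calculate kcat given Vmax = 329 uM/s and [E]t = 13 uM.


kcat = Vmax / [E]t
kcat = 329 / 13
kcat = 25.3077 s^-1

25.3077 s^-1


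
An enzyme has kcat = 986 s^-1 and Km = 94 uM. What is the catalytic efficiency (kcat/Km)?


Catalytic efficiency = kcat / Km
= 986 / 94
= 10.4894 uM^-1*s^-1

10.4894 uM^-1*s^-1


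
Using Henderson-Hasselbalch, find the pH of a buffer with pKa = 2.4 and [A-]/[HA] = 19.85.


pH = pKa + log10([A-]/[HA])
pH = 2.4 + log10(19.85)
pH = 3.6978

3.6978


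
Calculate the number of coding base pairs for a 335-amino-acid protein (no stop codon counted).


Each amino acid = 1 codon = 3 bp
bp = 335 * 3 = 1005 bp

1005 bp


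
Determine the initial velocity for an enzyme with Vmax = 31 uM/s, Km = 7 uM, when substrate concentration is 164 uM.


v = Vmax * [S] / (Km + [S])
v = 31 * 164 / (7 + 164)
v = 29.731 uM/s

29.731 uM/s


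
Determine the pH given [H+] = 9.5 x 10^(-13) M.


pH = -log10([H+])
pH = -log10(9.5 x 10^(-13))
pH = 12.0223

12.0223


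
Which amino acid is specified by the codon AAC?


Standard genetic code lookup.
Codon AAC -> Asn

Asn


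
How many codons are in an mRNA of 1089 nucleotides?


codons = nucleotides / 3
codons = 1089 / 3 = 363

363


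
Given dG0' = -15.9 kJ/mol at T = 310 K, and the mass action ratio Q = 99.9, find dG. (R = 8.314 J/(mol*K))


dG = dG0' + RT * ln(Q) / 1000
dG = -15.9 + 8.314 * 310 * ln(99.9) / 1000
dG = -4.0335 kJ/mol

-4.0335 kJ/mol


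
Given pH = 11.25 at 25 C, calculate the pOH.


pOH = 14 - pH
pOH = 14 - 11.25
pOH = 2.75

2.75


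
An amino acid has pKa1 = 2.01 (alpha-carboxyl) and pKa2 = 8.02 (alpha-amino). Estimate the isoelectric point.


pI = (pKa1 + pKa2) / 2
pI = (2.01 + 8.02) / 2
pI = 5.015

5.015


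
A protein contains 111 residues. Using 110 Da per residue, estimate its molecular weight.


MW = n_residues * 110 Da
MW = 111 * 110
MW = 12210 Da

12210 Da


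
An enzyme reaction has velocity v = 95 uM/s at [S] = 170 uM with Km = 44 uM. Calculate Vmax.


Vmax = v * (Km + [S]) / [S]
Vmax = 95 * (44 + 170) / 170
Vmax = 119.5882 uM/s

119.5882 uM/s


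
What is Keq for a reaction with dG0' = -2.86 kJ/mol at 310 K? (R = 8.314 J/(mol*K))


Keq = exp(-dG0 * 1000 / (R * T))
Keq = exp(-(-2.86) * 1000 / (8.314 * 310))
Keq = 3.0334

3.0334


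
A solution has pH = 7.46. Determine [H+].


[H+] = 10^(-pH)
[H+] = 10^(-7.46)
[H+] = 3.467e-08 M

3.467e-08 M


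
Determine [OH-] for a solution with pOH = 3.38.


[OH-] = 10^(-pOH)
[OH-] = 10^(-3.38)
[OH-] = 4.169e-04 M

4.169e-04 M


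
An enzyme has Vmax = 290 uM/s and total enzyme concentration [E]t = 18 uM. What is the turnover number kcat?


kcat = Vmax / [E]t
kcat = 290 / 18
kcat = 16.1111 s^-1

16.1111 s^-1


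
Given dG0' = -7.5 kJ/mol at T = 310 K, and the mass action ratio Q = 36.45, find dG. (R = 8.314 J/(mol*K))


dG = dG0' + RT * ln(Q) / 1000
dG = -7.5 + 8.314 * 310 * ln(36.45) / 1000
dG = 1.768 kJ/mol

1.768 kJ/mol


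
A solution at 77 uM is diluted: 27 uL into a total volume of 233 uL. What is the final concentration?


C2 = C1 * V1 / V2
C2 = 77 * 27 / 233
C2 = 8.9227 uM

8.9227 uM


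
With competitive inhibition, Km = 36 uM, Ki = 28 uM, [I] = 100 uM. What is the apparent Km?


Km_app = Km * (1 + [I]/Ki)
Km_app = 36 * (1 + 100/28)
Km_app = 164.5714 uM

164.5714 uM


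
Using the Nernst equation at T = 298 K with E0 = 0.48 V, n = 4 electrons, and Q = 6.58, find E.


E = E0 - (RT/nF) * ln(Q)
E = 0.48 - (8.314 * 298 / (4 * 96485)) * ln(6.58)
E = 0.4679 V

0.4679 V


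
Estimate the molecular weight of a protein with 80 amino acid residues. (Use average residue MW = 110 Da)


MW = n_residues * 110 Da
MW = 80 * 110
MW = 8800 Da

8800 Da


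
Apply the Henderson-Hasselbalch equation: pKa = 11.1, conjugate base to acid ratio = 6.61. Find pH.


pH = pKa + log10([A-]/[HA])
pH = 11.1 + log10(6.61)
pH = 11.9202

11.9202


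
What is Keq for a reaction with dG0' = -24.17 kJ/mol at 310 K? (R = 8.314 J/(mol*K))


Keq = exp(-dG0 * 1000 / (R * T))
Keq = exp(-(-24.17) * 1000 / (8.314 * 310))
Keq = 11823.9892

11823.9892


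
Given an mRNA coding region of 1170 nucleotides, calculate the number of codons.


codons = nucleotides / 3
codons = 1170 / 3 = 390

390


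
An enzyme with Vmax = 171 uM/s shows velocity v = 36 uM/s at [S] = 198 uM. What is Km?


Km = [S] * (Vmax - v) / v
Km = 198 * (171 - 36) / 36
Km = 742.5 uM

742.5 uM


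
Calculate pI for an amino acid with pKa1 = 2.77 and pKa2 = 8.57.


pI = (pKa1 + pKa2) / 2
pI = (2.77 + 8.57) / 2
pI = 5.67

5.67


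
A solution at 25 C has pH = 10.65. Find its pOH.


pOH = 14 - pH
pOH = 14 - 10.65
pOH = 3.35

3.35


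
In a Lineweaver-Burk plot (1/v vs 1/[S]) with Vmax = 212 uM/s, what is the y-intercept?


y-intercept = 1/Vmax
= 1/212
= 0.0047 s/uM

0.0047 s/uM


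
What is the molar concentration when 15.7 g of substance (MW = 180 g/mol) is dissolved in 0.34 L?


C = (mass / MW) / volume
C = (15.7 / 180) / 0.34
C = 0.2565 M

0.2565 M


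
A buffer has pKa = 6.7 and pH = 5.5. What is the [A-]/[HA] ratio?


[A-]/[HA] = 10^(pH - pKa)
= 10^(5.5 - 6.7)
= 0.0631

0.0631


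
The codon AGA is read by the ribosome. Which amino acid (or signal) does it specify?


Standard genetic code lookup.
Codon AGA -> Arg

Arg


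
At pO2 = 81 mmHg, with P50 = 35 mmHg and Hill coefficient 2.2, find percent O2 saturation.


Y = pO2^n / (P50^n + pO2^n)
Y = 81^2.2 / (35^2.2 + 81^2.2)
Y = 86.37%

86.37%


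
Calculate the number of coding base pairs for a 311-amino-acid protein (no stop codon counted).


Each amino acid = 1 codon = 3 bp
bp = 311 * 3 = 933 bp

933 bp


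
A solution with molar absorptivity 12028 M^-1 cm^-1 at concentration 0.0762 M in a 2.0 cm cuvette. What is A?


A = epsilon * c * l
A = 12028 * 0.0762 * 2.0
A = 1833.0672

1833.0672


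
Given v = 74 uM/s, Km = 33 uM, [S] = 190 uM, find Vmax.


Vmax = v * (Km + [S]) / [S]
Vmax = 74 * (33 + 190) / 190
Vmax = 86.8526 uM/s

86.8526 uM/s


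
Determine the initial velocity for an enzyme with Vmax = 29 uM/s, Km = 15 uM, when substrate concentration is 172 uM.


v = Vmax * [S] / (Km + [S])
v = 29 * 172 / (15 + 172)
v = 26.6738 uM/s

26.6738 uM/s


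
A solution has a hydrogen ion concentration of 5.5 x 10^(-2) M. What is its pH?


pH = -log10([H+])
pH = -log10(5.5 x 10^(-2))
pH = 1.2596

1.2596


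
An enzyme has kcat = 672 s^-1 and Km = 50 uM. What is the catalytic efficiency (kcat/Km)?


Catalytic efficiency = kcat / Km
= 672 / 50
= 13.44 uM^-1*s^-1

13.44 uM^-1*s^-1


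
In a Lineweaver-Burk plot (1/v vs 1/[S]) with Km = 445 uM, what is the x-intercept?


x-intercept = -1/Km
= -1/445
= -0.0022 1/uM

-0.0022 1/uM


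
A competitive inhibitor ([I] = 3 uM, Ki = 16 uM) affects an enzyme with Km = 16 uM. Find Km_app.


Km_app = Km * (1 + [I]/Ki)
Km_app = 16 * (1 + 3/16)
Km_app = 19.0 uM

19.0 uM


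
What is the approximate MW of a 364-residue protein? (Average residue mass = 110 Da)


MW = n_residues * 110 Da
MW = 364 * 110
MW = 40040 Da

40040 Da


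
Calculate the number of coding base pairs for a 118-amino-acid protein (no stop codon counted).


Each amino acid = 1 codon = 3 bp
bp = 118 * 3 = 354 bp

354 bp


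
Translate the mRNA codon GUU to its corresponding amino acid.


Standard genetic code lookup.
Codon GUU -> Val

Val


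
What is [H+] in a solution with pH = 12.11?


[H+] = 10^(-pH)
[H+] = 10^(-12.11)
[H+] = 7.762e-13 M

7.762e-13 M


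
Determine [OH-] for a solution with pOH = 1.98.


[OH-] = 10^(-pOH)
[OH-] = 10^(-1.98)
[OH-] = 0.0105 M

0.0105 M


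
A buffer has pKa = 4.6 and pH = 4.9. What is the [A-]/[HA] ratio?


[A-]/[HA] = 10^(pH - pKa)
= 10^(4.9 - 4.6)
= 1.9953

1.9953


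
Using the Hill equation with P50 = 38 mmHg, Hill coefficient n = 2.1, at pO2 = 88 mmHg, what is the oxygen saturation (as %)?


Y = pO2^n / (P50^n + pO2^n)
Y = 88^2.1 / (38^2.1 + 88^2.1)
Y = 85.36%

85.36%


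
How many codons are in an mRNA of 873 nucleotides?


codons = nucleotides / 3
codons = 873 / 3 = 291

291


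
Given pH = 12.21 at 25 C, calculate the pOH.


pOH = 14 - pH
pOH = 14 - 12.21
pOH = 1.79

1.79


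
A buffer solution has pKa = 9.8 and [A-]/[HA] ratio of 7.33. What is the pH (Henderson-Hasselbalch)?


pH = pKa + log10([A-]/[HA])
pH = 9.8 + log10(7.33)
pH = 10.6651

10.6651


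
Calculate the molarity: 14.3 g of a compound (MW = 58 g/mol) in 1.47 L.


C = (mass / MW) / volume
C = (14.3 / 58) / 1.47
C = 0.1677 M

0.1677 M


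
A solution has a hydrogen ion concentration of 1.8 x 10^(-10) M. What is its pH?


pH = -log10([H+])
pH = -log10(1.8 x 10^(-10))
pH = 9.7447

9.7447


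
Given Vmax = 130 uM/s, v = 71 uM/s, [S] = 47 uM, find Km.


Km = [S] * (Vmax - v) / v
Km = 47 * (130 - 71) / 71
Km = 39.0563 uM

39.0563 uM


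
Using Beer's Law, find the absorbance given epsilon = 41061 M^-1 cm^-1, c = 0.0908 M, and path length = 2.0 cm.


A = epsilon * c * l
A = 41061 * 0.0908 * 2.0
A = 7456.6776

7456.6776


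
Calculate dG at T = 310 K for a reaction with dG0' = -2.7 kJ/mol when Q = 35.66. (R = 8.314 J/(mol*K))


dG = dG0' + RT * ln(Q) / 1000
dG = -2.7 + 8.314 * 310 * ln(35.66) / 1000
dG = 6.5115 kJ/mol

6.5115 kJ/mol


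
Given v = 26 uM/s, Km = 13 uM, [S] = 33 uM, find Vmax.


Vmax = v * (Km + [S]) / [S]
Vmax = 26 * (13 + 33) / 33
Vmax = 36.2424 uM/s

36.2424 uM/s


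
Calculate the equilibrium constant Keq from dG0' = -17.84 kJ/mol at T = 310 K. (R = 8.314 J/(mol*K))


Keq = exp(-dG0 * 1000 / (R * T))
Keq = exp(-(-17.84) * 1000 / (8.314 * 310))
Keq = 1014.2099

1014.2099


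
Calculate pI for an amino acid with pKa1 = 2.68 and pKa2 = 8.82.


pI = (pKa1 + pKa2) / 2
pI = (2.68 + 8.82) / 2
pI = 5.75

5.75


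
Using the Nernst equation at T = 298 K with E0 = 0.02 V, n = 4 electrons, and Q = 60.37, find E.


E = E0 - (RT/nF) * ln(Q)
E = 0.02 - (8.314 * 298 / (4 * 96485)) * ln(60.37)
E = -0.0063 V

-0.0063 V


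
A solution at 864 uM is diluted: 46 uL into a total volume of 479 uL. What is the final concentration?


C2 = C1 * V1 / V2
C2 = 864 * 46 / 479
C2 = 82.9729 uM

82.9729 uM


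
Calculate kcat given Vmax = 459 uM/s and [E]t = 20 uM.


kcat = Vmax / [E]t
kcat = 459 / 20
kcat = 22.95 s^-1

22.95 s^-1


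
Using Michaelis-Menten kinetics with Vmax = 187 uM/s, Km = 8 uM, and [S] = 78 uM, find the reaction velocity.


v = Vmax * [S] / (Km + [S])
v = 187 * 78 / (8 + 78)
v = 169.6047 uM/s

169.6047 uM/s


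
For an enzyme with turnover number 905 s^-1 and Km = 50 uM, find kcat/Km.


Catalytic efficiency = kcat / Km
= 905 / 50
= 18.1 uM^-1*s^-1

18.1 uM^-1*s^-1


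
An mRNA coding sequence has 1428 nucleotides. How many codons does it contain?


codons = nucleotides / 3
codons = 1428 / 3 = 476

476


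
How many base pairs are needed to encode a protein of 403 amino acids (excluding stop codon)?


Each amino acid = 1 codon = 3 bp
bp = 403 * 3 = 1209 bp

1209 bp


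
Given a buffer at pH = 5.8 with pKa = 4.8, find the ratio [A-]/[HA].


[A-]/[HA] = 10^(pH - pKa)
= 10^(5.8 - 4.8)
= 10.0

10.0


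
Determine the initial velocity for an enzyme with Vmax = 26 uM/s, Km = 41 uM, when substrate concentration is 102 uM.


v = Vmax * [S] / (Km + [S])
v = 26 * 102 / (41 + 102)
v = 18.5455 uM/s

18.5455 uM/s


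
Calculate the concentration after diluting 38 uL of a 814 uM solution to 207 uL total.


C2 = C1 * V1 / V2
C2 = 814 * 38 / 207
C2 = 149.43 uM

149.43 uM


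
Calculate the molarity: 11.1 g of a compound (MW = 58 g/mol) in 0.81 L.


C = (mass / MW) / volume
C = (11.1 / 58) / 0.81
C = 0.2363 M

0.2363 M


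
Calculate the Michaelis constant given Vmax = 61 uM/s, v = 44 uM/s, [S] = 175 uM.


Km = [S] * (Vmax - v) / v
Km = 175 * (61 - 44) / 44
Km = 67.6136 uM

67.6136 uM


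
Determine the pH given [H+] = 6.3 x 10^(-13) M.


pH = -log10([H+])
pH = -log10(6.3 x 10^(-13))
pH = 12.2007

12.2007


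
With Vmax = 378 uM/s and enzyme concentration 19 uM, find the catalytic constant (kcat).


kcat = Vmax / [E]t
kcat = 378 / 19
kcat = 19.8947 s^-1

19.8947 s^-1


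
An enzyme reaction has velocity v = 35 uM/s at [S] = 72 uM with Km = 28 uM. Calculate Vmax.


Vmax = v * (Km + [S]) / [S]
Vmax = 35 * (28 + 72) / 72
Vmax = 48.6111 uM/s

48.6111 uM/s


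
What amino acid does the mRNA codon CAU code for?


Standard genetic code lookup.
Codon CAU -> His

His


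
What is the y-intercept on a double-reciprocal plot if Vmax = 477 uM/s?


y-intercept = 1/Vmax
= 1/477
= 0.0021 s/uM

0.0021 s/uM


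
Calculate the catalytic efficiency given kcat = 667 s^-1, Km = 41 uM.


Catalytic efficiency = kcat / Km
= 667 / 41
= 16.2683 uM^-1*s^-1

16.2683 uM^-1*s^-1


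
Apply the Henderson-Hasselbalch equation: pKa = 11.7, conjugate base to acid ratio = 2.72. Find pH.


pH = pKa + log10([A-]/[HA])
pH = 11.7 + log10(2.72)
pH = 12.1346

12.1346


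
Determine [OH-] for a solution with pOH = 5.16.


[OH-] = 10^(-pOH)
[OH-] = 10^(-5.16)
[OH-] = 6.918e-06 M

6.918e-06 M


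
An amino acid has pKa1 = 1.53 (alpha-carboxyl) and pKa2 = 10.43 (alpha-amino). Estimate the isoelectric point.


pI = (pKa1 + pKa2) / 2
pI = (1.53 + 10.43) / 2
pI = 5.98

5.98


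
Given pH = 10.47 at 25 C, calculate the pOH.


pOH = 14 - pH
pOH = 14 - 10.47
pOH = 3.53

3.53


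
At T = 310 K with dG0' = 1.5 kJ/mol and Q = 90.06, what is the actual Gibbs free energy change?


dG = dG0' + RT * ln(Q) / 1000
dG = 1.5 + 8.314 * 310 * ln(90.06) / 1000
dG = 13.0993 kJ/mol

13.0993 kJ/mol


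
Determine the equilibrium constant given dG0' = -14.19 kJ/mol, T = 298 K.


Keq = exp(-dG0 * 1000 / (R * T))
Keq = exp(-(-14.19) * 1000 / (8.314 * 298))
Keq = 307.1639

307.1639


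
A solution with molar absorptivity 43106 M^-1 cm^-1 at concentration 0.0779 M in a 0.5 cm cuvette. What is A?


A = epsilon * c * l
A = 43106 * 0.0779 * 0.5
A = 1678.9787

1678.9787


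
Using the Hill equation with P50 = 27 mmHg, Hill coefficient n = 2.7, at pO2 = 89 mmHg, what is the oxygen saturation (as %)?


Y = pO2^n / (P50^n + pO2^n)
Y = 89^2.7 / (27^2.7 + 89^2.7)
Y = 96.16%

96.16%


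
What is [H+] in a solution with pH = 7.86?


[H+] = 10^(-pH)
[H+] = 10^(-7.86)
[H+] = 1.380e-08 M

1.380e-08 M


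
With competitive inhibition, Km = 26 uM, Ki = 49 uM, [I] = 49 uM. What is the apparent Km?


Km_app = Km * (1 + [I]/Ki)
Km_app = 26 * (1 + 49/49)
Km_app = 52.0 uM

52.0 uM


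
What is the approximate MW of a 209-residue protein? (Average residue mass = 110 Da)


MW = n_residues * 110 Da
MW = 209 * 110
MW = 22990 Da

22990 Da


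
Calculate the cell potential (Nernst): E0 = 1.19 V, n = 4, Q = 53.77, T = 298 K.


E = E0 - (RT/nF) * ln(Q)
E = 1.19 - (8.314 * 298 / (4 * 96485)) * ln(53.77)
E = 1.1644 V

1.1644 V


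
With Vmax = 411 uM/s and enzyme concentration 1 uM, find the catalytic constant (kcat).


kcat = Vmax / [E]t
kcat = 411 / 1
kcat = 411.0 s^-1

411.0 s^-1


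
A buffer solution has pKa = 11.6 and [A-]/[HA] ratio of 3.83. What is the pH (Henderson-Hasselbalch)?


pH = pKa + log10([A-]/[HA])
pH = 11.6 + log10(3.83)
pH = 12.1832

12.1832


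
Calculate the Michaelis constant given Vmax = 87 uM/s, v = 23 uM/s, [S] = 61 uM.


Km = [S] * (Vmax - v) / v
Km = 61 * (87 - 23) / 23
Km = 169.7391 uM

169.7391 uM


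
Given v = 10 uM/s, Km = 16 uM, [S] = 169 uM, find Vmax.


Vmax = v * (Km + [S]) / [S]
Vmax = 10 * (16 + 169) / 169
Vmax = 10.9467 uM/s

10.9467 uM/s


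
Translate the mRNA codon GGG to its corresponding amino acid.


Standard genetic code lookup.
Codon GGG -> Gly

Gly


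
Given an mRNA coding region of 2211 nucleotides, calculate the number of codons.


codons = nucleotides / 3
codons = 2211 / 3 = 737

737


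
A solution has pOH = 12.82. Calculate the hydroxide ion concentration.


[OH-] = 10^(-pOH)
[OH-] = 10^(-12.82)
[OH-] = 1.514e-13 M

1.514e-13 M


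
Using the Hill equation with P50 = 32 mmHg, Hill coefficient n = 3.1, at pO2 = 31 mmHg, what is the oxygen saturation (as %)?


Y = pO2^n / (P50^n + pO2^n)
Y = 31^3.1 / (32^3.1 + 31^3.1)
Y = 47.54%

47.54%


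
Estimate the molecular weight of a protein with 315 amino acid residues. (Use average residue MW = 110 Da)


MW = n_residues * 110 Da
MW = 315 * 110
MW = 34650 Da

34650 Da


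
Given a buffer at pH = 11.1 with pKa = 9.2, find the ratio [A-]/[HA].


[A-]/[HA] = 10^(pH - pKa)
= 10^(11.1 - 9.2)
= 79.4328

79.4328


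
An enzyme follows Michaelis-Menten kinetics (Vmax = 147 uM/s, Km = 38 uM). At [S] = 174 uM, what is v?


v = Vmax * [S] / (Km + [S])
v = 147 * 174 / (38 + 174)
v = 120.6509 uM/s

120.6509 uM/s


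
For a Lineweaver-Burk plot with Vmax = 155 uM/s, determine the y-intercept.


y-intercept = 1/Vmax
= 1/155
= 0.0065 s/uM

0.0065 s/uM


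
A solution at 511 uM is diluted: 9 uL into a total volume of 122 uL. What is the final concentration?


C2 = C1 * V1 / V2
C2 = 511 * 9 / 122
C2 = 37.6967 uM

37.6967 uM


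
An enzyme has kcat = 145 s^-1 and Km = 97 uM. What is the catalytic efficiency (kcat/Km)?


Catalytic efficiency = kcat / Km
= 145 / 97
= 1.4948 uM^-1*s^-1

1.4948 uM^-1*s^-1


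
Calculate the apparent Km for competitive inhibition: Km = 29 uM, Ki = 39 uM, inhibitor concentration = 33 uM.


Km_app = Km * (1 + [I]/Ki)
Km_app = 29 * (1 + 33/39)
Km_app = 53.5385 uM

53.5385 uM


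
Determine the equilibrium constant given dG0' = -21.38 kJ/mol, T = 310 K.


Keq = exp(-dG0 * 1000 / (R * T))
Keq = exp(-(-21.38) * 1000 / (8.314 * 310))
Keq = 4005.3022

4005.3022


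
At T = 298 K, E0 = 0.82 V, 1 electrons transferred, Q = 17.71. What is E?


E = E0 - (RT/nF) * ln(Q)
E = 0.82 - (8.314 * 298 / (1 * 96485)) * ln(17.71)
E = 0.7462 V

0.7462 V


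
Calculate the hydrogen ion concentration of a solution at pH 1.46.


[H+] = 10^(-pH)
[H+] = 10^(-1.46)
[H+] = 0.0347 M

0.0347 M


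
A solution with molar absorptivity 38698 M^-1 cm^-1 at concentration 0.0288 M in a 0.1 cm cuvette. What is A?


A = epsilon * c * l
A = 38698 * 0.0288 * 0.1
A = 111.4502

111.4502


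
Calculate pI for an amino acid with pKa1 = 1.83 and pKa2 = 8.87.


pI = (pKa1 + pKa2) / 2
pI = (1.83 + 8.87) / 2
pI = 5.35

5.35


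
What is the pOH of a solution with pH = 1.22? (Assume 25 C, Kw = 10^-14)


pOH = 14 - pH
pOH = 14 - 1.22
pOH = 12.78

12.78


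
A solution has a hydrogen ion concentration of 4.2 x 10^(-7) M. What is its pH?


pH = -log10([H+])
pH = -log10(4.2 x 10^(-7))
pH = 6.3768

6.3768


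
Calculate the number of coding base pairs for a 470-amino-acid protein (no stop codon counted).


Each amino acid = 1 codon = 3 bp
bp = 470 * 3 = 1410 bp

1410 bp


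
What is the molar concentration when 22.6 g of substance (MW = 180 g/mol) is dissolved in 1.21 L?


C = (mass / MW) / volume
C = (22.6 / 180) / 1.21
C = 0.1038 M

0.1038 M


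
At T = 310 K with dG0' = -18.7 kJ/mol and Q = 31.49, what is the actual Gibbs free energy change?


dG = dG0' + RT * ln(Q) / 1000
dG = -18.7 + 8.314 * 310 * ln(31.49) / 1000
dG = -9.809 kJ/mol

-9.809 kJ/mol


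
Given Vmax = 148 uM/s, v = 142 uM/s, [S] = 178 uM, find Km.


Km = [S] * (Vmax - v) / v
Km = 178 * (148 - 142) / 142
Km = 7.5211 uM

7.5211 uM


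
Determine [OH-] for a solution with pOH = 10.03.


[OH-] = 10^(-pOH)
[OH-] = 10^(-10.03)
[OH-] = 9.333e-11 M

9.333e-11 M


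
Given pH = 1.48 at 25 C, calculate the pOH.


pOH = 14 - pH
pOH = 14 - 1.48
pOH = 12.52

12.52


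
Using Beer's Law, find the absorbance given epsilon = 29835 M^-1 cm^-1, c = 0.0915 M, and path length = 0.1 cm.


A = epsilon * c * l
A = 29835 * 0.0915 * 0.1
A = 272.9903

272.9903


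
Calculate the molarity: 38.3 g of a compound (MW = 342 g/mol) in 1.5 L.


C = (mass / MW) / volume
C = (38.3 / 342) / 1.5
C = 0.0747 M

0.0747 M


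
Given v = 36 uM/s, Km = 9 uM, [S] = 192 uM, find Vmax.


Vmax = v * (Km + [S]) / [S]
Vmax = 36 * (9 + 192) / 192
Vmax = 37.6875 uM/s

37.6875 uM/s


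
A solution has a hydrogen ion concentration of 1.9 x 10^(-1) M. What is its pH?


pH = -log10([H+])
pH = -log10(1.9 x 10^(-1))
pH = 0.7212

0.7212


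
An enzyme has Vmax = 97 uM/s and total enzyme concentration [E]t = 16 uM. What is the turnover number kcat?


kcat = Vmax / [E]t
kcat = 97 / 16
kcat = 6.0625 s^-1

6.0625 s^-1


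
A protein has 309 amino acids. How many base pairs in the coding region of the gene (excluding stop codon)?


Each amino acid = 1 codon = 3 bp
bp = 309 * 3 = 927 bp

927 bp


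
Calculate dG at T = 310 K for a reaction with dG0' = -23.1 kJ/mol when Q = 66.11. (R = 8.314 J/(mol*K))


dG = dG0' + RT * ln(Q) / 1000
dG = -23.1 + 8.314 * 310 * ln(66.11) / 1000
dG = -12.2975 kJ/mol

-12.2975 kJ/mol


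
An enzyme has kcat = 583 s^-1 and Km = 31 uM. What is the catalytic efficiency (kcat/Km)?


Catalytic efficiency = kcat / Km
= 583 / 31
= 18.8065 uM^-1*s^-1

18.8065 uM^-1*s^-1


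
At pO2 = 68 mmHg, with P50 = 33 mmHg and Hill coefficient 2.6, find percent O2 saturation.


Y = pO2^n / (P50^n + pO2^n)
Y = 68^2.6 / (33^2.6 + 68^2.6)
Y = 86.76%

86.76%


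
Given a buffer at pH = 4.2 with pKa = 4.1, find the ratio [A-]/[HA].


[A-]/[HA] = 10^(pH - pKa)
= 10^(4.2 - 4.1)
= 1.2589

1.2589


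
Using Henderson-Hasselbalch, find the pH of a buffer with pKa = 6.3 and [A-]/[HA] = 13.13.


pH = pKa + log10([A-]/[HA])
pH = 6.3 + log10(13.13)
pH = 7.4183

7.4183


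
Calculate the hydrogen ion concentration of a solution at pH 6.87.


[H+] = 10^(-pH)
[H+] = 10^(-6.87)
[H+] = 1.349e-07 M

1.349e-07 M


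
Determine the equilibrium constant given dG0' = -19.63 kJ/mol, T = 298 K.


Keq = exp(-dG0 * 1000 / (R * T))
Keq = exp(-(-19.63) * 1000 / (8.314 * 298))
Keq = 2760.2583

2760.2583


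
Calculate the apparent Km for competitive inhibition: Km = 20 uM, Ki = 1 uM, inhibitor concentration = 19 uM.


Km_app = Km * (1 + [I]/Ki)
Km_app = 20 * (1 + 19/1)
Km_app = 400.0 uM

400.0 uM


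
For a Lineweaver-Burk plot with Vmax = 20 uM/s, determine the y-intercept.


y-intercept = 1/Vmax
= 1/20
= 0.05 s/uM

0.05 s/uM


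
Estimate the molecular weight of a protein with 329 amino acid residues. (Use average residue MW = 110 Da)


MW = n_residues * 110 Da
MW = 329 * 110
MW = 36190 Da

36190 Da


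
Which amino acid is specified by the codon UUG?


Standard genetic code lookup.
Codon UUG -> Leu

Leu


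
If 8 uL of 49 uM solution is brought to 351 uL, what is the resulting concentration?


C2 = C1 * V1 / V2
C2 = 49 * 8 / 351
C2 = 1.1168 uM

1.1168 uM


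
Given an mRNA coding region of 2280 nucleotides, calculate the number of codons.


codons = nucleotides / 3
codons = 2280 / 3 = 760

760


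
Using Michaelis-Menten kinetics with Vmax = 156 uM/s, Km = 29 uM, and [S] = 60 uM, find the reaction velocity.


v = Vmax * [S] / (Km + [S])
v = 156 * 60 / (29 + 60)
v = 105.1685 uM/s

105.1685 uM/s


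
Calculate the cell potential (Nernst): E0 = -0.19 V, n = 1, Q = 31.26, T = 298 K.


E = E0 - (RT/nF) * ln(Q)
E = -0.19 - (8.314 * 298 / (1 * 96485)) * ln(31.26)
E = -0.2784 V

-0.2784 V


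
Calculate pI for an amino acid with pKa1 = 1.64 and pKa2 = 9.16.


pI = (pKa1 + pKa2) / 2
pI = (1.64 + 9.16) / 2
pI = 5.4

5.4


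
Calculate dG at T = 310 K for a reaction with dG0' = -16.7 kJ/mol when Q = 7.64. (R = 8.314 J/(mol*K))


dG = dG0' + RT * ln(Q) / 1000
dG = -16.7 + 8.314 * 310 * ln(7.64) / 1000
dG = -11.4592 kJ/mol

-11.4592 kJ/mol


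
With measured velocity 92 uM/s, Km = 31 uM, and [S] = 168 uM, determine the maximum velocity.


Vmax = v * (Km + [S]) / [S]
Vmax = 92 * (31 + 168) / 168
Vmax = 108.9762 uM/s

108.9762 uM/s


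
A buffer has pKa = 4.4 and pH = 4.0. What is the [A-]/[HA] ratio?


[A-]/[HA] = 10^(pH - pKa)
= 10^(4.0 - 4.4)
= 0.3981

0.3981


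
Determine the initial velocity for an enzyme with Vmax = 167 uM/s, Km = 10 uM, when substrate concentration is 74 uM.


v = Vmax * [S] / (Km + [S])
v = 167 * 74 / (10 + 74)
v = 147.119 uM/s

147.119 uM/s


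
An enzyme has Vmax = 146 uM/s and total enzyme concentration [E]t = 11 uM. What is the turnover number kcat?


kcat = Vmax / [E]t
kcat = 146 / 11
kcat = 13.2727 s^-1

13.2727 s^-1


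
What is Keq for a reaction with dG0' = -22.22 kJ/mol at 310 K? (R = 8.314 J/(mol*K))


Keq = exp(-dG0 * 1000 / (R * T))
Keq = exp(-(-22.22) * 1000 / (8.314 * 310))
Keq = 5548.5489

5548.5489


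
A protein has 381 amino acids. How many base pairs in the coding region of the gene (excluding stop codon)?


Each amino acid = 1 codon = 3 bp
bp = 381 * 3 = 1143 bp

1143 bp


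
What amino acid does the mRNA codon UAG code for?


Standard genetic code lookup.
Codon UAG -> Stop

Stop


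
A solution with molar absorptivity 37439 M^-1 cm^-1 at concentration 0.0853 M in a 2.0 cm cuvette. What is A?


A = epsilon * c * l
A = 37439 * 0.0853 * 2.0
A = 6387.0934

6387.0934


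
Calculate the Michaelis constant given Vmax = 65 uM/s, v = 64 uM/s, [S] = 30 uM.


Km = [S] * (Vmax - v) / v
Km = 30 * (65 - 64) / 64
Km = 0.4688 uM

0.4688 uM


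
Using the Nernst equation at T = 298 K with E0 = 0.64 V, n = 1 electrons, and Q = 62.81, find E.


E = E0 - (RT/nF) * ln(Q)
E = 0.64 - (8.314 * 298 / (1 * 96485)) * ln(62.81)
E = 0.5337 V

0.5337 V


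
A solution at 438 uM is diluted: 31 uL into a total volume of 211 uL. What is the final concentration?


C2 = C1 * V1 / V2
C2 = 438 * 31 / 211
C2 = 64.3507 uM

64.3507 uM


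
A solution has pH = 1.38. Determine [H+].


[H+] = 10^(-pH)
[H+] = 10^(-1.38)
[H+] = 0.0417 M

0.0417 M


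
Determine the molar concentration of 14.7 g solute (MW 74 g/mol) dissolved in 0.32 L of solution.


C = (mass / MW) / volume
C = (14.7 / 74) / 0.32
C = 0.6208 M

0.6208 M


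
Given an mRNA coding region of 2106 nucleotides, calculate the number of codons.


codons = nucleotides / 3
codons = 2106 / 3 = 702

702


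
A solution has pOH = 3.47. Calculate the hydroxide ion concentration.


[OH-] = 10^(-pOH)
[OH-] = 10^(-3.47)
[OH-] = 3.388e-04 M

3.388e-04 M


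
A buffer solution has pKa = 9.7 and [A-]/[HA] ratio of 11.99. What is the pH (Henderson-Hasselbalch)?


pH = pKa + log10([A-]/[HA])
pH = 9.7 + log10(11.99)
pH = 10.7788

10.7788


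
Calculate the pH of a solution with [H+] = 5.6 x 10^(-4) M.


pH = -log10([H+])
pH = -log10(5.6 x 10^(-4))
pH = 3.2518

3.2518


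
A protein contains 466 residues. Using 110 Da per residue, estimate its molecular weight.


MW = n_residues * 110 Da
MW = 466 * 110
MW = 51260 Da

51260 Da


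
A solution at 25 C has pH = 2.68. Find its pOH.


pOH = 14 - pH
pOH = 14 - 2.68
pOH = 11.32

11.32


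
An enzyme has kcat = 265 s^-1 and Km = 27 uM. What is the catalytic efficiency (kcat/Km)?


Catalytic efficiency = kcat / Km
= 265 / 27
= 9.8148 uM^-1*s^-1

9.8148 uM^-1*s^-1


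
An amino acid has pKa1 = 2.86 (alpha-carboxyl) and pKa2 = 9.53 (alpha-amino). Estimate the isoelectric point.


pI = (pKa1 + pKa2) / 2
pI = (2.86 + 9.53) / 2
pI = 6.195

6.195


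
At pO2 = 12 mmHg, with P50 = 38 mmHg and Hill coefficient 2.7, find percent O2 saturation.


Y = pO2^n / (P50^n + pO2^n)
Y = 12^2.7 / (38^2.7 + 12^2.7)
Y = 4.26%

4.26%


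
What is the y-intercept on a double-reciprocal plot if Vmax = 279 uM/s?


y-intercept = 1/Vmax
= 1/279
= 0.0036 s/uM

0.0036 s/uM


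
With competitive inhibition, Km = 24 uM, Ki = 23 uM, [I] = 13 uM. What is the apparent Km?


Km_app = Km * (1 + [I]/Ki)
Km_app = 24 * (1 + 13/23)
Km_app = 37.5652 uM

37.5652 uM


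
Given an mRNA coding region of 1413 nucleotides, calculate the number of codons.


codons = nucleotides / 3
codons = 1413 / 3 = 471

471


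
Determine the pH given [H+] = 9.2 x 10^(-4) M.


pH = -log10([H+])
pH = -log10(9.2 x 10^(-4))
pH = 3.0362

3.0362


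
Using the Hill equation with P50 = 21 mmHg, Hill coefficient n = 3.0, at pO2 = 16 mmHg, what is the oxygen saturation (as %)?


Y = pO2^n / (P50^n + pO2^n)
Y = 16^3.0 / (21^3.0 + 16^3.0)
Y = 30.67%

30.67%


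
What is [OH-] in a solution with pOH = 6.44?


[OH-] = 10^(-pOH)
[OH-] = 10^(-6.44)
[OH-] = 3.631e-07 M

3.631e-07 M


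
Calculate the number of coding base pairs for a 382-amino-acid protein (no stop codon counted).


Each amino acid = 1 codon = 3 bp
bp = 382 * 3 = 1146 bp

1146 bp


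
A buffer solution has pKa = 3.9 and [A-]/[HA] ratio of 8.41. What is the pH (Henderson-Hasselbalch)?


pH = pKa + log10([A-]/[HA])
pH = 3.9 + log10(8.41)
pH = 4.8248

4.8248


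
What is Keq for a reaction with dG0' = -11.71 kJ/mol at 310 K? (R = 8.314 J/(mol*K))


Keq = exp(-dG0 * 1000 / (R * T))
Keq = exp(-(-11.71) * 1000 / (8.314 * 310))
Keq = 94.014

94.014


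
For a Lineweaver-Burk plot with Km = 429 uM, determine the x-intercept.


x-intercept = -1/Km
= -1/429
= -0.0023 1/uM

-0.0023 1/uM


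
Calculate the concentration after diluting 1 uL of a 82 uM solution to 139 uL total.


C2 = C1 * V1 / V2
C2 = 82 * 1 / 139
C2 = 0.5899 uM

0.5899 uM


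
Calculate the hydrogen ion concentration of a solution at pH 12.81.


[H+] = 10^(-pH)
[H+] = 10^(-12.81)
[H+] = 1.549e-13 M

1.549e-13 M


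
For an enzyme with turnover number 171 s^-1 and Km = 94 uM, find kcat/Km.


Catalytic efficiency = kcat / Km
= 171 / 94
= 1.8191 uM^-1*s^-1

1.8191 uM^-1*s^-1


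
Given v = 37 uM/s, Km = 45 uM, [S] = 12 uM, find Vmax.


Vmax = v * (Km + [S]) / [S]
Vmax = 37 * (45 + 12) / 12
Vmax = 175.75 uM/s

175.75 uM/s


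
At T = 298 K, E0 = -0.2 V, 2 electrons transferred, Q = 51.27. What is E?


E = E0 - (RT/nF) * ln(Q)
E = -0.2 - (8.314 * 298 / (2 * 96485)) * ln(51.27)
E = -0.2505 V

-0.2505 V


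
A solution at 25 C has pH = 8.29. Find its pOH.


pOH = 14 - pH
pOH = 14 - 8.29
pOH = 5.71

5.71


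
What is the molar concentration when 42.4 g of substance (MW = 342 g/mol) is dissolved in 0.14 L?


C = (mass / MW) / volume
C = (42.4 / 342) / 0.14
C = 0.8855 M

0.8855 M


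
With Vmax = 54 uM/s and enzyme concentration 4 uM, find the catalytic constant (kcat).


kcat = Vmax / [E]t
kcat = 54 / 4
kcat = 13.5 s^-1

13.5 s^-1


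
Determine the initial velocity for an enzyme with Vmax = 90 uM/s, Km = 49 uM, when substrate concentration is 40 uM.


v = Vmax * [S] / (Km + [S])
v = 90 * 40 / (49 + 40)
v = 40.4494 uM/s

40.4494 uM/s


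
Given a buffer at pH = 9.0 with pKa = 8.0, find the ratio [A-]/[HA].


[A-]/[HA] = 10^(pH - pKa)
= 10^(9.0 - 8.0)
= 10.0

10.0


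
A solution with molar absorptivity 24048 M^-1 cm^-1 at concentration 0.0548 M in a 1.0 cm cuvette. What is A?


A = epsilon * c * l
A = 24048 * 0.0548 * 1.0
A = 1317.8304

1317.8304


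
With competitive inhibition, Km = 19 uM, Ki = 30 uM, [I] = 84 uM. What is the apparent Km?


Km_app = Km * (1 + [I]/Ki)
Km_app = 19 * (1 + 84/30)
Km_app = 72.2 uM

72.2 uM


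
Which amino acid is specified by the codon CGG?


Standard genetic code lookup.
Codon CGG -> Arg

Arg


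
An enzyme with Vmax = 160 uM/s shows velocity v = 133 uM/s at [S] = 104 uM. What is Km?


Km = [S] * (Vmax - v) / v
Km = 104 * (160 - 133) / 133
Km = 21.1128 uM

21.1128 uM


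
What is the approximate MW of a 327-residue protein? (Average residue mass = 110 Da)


MW = n_residues * 110 Da
MW = 327 * 110
MW = 35970 Da

35970 Da


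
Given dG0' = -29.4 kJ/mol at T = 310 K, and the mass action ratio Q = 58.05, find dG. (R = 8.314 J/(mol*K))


dG = dG0' + RT * ln(Q) / 1000
dG = -29.4 + 8.314 * 310 * ln(58.05) / 1000
dG = -18.9326 kJ/mol

-18.9326 kJ/mol


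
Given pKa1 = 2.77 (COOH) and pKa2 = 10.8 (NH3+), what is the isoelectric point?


pI = (pKa1 + pKa2) / 2
pI = (2.77 + 10.8) / 2
pI = 6.785

6.785


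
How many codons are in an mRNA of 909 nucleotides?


codons = nucleotides / 3
codons = 909 / 3 = 303

303


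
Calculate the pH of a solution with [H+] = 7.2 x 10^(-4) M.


pH = -log10([H+])
pH = -log10(7.2 x 10^(-4))
pH = 3.1427

3.1427


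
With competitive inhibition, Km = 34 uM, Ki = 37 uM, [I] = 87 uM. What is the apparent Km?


Km_app = Km * (1 + [I]/Ki)
Km_app = 34 * (1 + 87/37)
Km_app = 113.9459 uM

113.9459 uM


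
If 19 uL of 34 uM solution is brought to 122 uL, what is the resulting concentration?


C2 = C1 * V1 / V2
C2 = 34 * 19 / 122
C2 = 5.2951 uM

5.2951 uM


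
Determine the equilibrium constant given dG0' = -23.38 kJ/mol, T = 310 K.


Keq = exp(-dG0 * 1000 / (R * T))
Keq = exp(-(-23.38) * 1000 / (8.314 * 310))
Keq = 8702.5221

8702.5221


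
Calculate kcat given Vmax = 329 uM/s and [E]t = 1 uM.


kcat = Vmax / [E]t
kcat = 329 / 1
kcat = 329.0 s^-1

329.0 s^-1


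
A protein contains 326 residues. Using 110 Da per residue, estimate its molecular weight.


MW = n_residues * 110 Da
MW = 326 * 110
MW = 35860 Da

35860 Da


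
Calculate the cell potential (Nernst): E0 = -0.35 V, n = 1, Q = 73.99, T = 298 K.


E = E0 - (RT/nF) * ln(Q)
E = -0.35 - (8.314 * 298 / (1 * 96485)) * ln(73.99)
E = -0.4605 V

-0.4605 V


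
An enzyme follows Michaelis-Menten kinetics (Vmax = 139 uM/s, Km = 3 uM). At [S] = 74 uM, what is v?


v = Vmax * [S] / (Km + [S])
v = 139 * 74 / (3 + 74)
v = 133.5844 uM/s

133.5844 uM/s


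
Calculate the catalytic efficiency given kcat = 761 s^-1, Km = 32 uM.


Catalytic efficiency = kcat / Km
= 761 / 32
= 23.7812 uM^-1*s^-1

23.7812 uM^-1*s^-1


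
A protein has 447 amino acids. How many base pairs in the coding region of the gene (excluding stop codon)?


Each amino acid = 1 codon = 3 bp
bp = 447 * 3 = 1341 bp

1341 bp


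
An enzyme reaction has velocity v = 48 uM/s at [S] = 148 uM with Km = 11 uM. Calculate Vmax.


Vmax = v * (Km + [S]) / [S]
Vmax = 48 * (11 + 148) / 148
Vmax = 51.5676 uM/s

51.5676 uM/s


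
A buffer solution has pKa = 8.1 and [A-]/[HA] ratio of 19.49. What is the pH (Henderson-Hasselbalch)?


pH = pKa + log10([A-]/[HA])
pH = 8.1 + log10(19.49)
pH = 9.3898

9.3898


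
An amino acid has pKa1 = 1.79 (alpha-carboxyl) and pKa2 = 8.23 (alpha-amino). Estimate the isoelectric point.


pI = (pKa1 + pKa2) / 2
pI = (1.79 + 8.23) / 2
pI = 5.01

5.01


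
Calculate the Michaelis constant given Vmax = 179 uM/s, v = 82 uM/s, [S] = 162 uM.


Km = [S] * (Vmax - v) / v
Km = 162 * (179 - 82) / 82
Km = 191.6341 uM

191.6341 uM


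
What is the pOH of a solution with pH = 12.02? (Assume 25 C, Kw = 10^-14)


pOH = 14 - pH
pOH = 14 - 12.02
pOH = 1.98

1.98


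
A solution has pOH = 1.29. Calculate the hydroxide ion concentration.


[OH-] = 10^(-pOH)
[OH-] = 10^(-1.29)
[OH-] = 0.0513 M

0.0513 M


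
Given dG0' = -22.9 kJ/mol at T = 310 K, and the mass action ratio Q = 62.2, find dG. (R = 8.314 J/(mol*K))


dG = dG0' + RT * ln(Q) / 1000
dG = -22.9 + 8.314 * 310 * ln(62.2) / 1000
dG = -12.2547 kJ/mol

-12.2547 kJ/mol


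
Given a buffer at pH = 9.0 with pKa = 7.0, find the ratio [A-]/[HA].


[A-]/[HA] = 10^(pH - pKa)
= 10^(9.0 - 7.0)
= 100.0

100.0


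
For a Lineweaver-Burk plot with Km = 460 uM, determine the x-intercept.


x-intercept = -1/Km
= -1/460
= -0.0022 1/uM

-0.0022 1/uM


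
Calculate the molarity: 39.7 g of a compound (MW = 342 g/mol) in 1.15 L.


C = (mass / MW) / volume
C = (39.7 / 342) / 1.15
C = 0.1009 M

0.1009 M


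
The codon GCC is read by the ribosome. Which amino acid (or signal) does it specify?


Standard genetic code lookup.
Codon GCC -> Ala

Ala


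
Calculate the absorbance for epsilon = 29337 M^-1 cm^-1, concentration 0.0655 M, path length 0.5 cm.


A = epsilon * c * l
A = 29337 * 0.0655 * 0.5
A = 960.7867

960.7867


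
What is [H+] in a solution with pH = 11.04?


[H+] = 10^(-pH)
[H+] = 10^(-11.04)
[H+] = 9.120e-12 M

9.120e-12 M


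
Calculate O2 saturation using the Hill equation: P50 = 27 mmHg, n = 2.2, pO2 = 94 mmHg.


Y = pO2^n / (P50^n + pO2^n)
Y = 94^2.2 / (27^2.2 + 94^2.2)
Y = 93.96%

93.96%


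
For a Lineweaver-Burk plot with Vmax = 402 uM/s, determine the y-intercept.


y-intercept = 1/Vmax
= 1/402
= 0.0025 s/uM

0.0025 s/uM


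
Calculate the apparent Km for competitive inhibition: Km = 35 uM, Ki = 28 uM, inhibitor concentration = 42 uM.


Km_app = Km * (1 + [I]/Ki)
Km_app = 35 * (1 + 42/28)
Km_app = 87.5 uM

87.5 uM


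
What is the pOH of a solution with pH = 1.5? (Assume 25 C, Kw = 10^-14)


pOH = 14 - pH
pOH = 14 - 1.5
pOH = 12.5

12.5


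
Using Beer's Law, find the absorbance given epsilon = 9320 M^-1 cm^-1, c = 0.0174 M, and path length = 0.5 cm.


A = epsilon * c * l
A = 9320 * 0.0174 * 0.5
A = 81.084

81.084


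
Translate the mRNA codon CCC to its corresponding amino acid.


Standard genetic code lookup.
Codon CCC -> Pro

Pro


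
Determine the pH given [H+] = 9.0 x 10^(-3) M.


pH = -log10([H+])
pH = -log10(9.0 x 10^(-3))
pH = 2.0458

2.0458


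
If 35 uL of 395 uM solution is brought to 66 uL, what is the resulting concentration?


C2 = C1 * V1 / V2
C2 = 395 * 35 / 66
C2 = 209.4697 uM

209.4697 uM


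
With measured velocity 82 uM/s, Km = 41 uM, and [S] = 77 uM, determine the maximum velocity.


Vmax = v * (Km + [S]) / [S]
Vmax = 82 * (41 + 77) / 77
Vmax = 125.6623 uM/s

125.6623 uM/s


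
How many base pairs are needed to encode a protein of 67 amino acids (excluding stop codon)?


Each amino acid = 1 codon = 3 bp
bp = 67 * 3 = 201 bp

201 bp
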